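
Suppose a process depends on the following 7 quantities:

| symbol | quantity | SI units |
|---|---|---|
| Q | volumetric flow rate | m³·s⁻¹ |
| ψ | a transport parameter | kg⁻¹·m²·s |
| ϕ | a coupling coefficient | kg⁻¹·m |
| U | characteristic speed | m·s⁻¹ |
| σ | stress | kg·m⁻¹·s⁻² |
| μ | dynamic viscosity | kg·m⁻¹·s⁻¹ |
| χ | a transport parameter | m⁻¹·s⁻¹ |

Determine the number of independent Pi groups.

4

There are 7 variables and 3 base dimensions (M, L, T).
The dimension matrix has rank 3.
Independent dimensionless groups: 7 − 3 = 4.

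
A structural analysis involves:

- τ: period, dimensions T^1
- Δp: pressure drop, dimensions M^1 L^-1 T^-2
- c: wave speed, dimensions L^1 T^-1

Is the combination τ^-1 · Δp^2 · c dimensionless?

Sum the exponent of each base dimension across the product:
  M: −[τ]_M + 2·[Δp]_M + [c]_M = −(0) + 2·(1) + (0) = 2
  L: −[τ]_L + 2·[Δp]_L + [c]_L = −(0) + 2·(-1) + (1) = -1
  T: −[τ]_T + 2·[Δp]_T + [c]_T = −(1) + 2·(-2) + (-1) = -6
Net dimensions [M² L⁻¹ T⁻⁶] ≠ [1] — not dimensionless.

no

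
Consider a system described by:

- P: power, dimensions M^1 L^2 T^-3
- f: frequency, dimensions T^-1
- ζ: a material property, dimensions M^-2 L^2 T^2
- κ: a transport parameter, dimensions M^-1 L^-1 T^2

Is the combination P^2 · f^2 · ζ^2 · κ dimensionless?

Sum the exponent of each base dimension across the product:
  M: 2·[P]_M + 2·[f]_M + 2·[ζ]_M + [κ]_M = 2·(1) + 2·(0) + 2·(-2) + (-1) = -3
  L: 2·[P]_L + 2·[f]_L + 2·[ζ]_L + [κ]_L = 2·(2) + 2·(0) + 2·(2) + (-1) = 7
  T: 2·[P]_T + 2·[f]_T + 2·[ζ]_T + [κ]_T = 2·(-3) + 2·(-1) + 2·(2) + (2) = -2
Net dimensions [M⁻³ L⁷ T⁻²] ≠ [1] — not dimensionless.

no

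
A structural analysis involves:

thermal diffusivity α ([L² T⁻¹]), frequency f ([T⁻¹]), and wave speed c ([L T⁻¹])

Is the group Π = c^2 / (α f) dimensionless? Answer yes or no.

Sum the exponent of each base dimension across the product:
  L: −[α]_L − [f]_L + 2·[c]_L = −(2) − (0) + 2·(1) = 0
  T: −[α]_T − [f]_T + 2·[c]_T = −(-1) − (-1) + 2·(-1) = 0
All base exponents vanish — dimensionless.

yes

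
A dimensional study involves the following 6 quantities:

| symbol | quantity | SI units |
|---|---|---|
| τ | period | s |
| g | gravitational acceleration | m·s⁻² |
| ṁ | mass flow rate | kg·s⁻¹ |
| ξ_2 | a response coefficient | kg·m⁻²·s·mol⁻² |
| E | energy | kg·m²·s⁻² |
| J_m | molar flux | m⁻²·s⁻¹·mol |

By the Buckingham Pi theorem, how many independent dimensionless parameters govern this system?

There are 6 variables and 4 base dimensions (M, L, T, N).
The dimension matrix has rank 4.
Independent dimensionless groups: 6 − 4 = 2.

2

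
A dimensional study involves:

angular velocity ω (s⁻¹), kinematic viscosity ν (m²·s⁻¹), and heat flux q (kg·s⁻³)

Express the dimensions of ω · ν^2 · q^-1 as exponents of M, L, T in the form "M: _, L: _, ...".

M: -1, L: 4, T: 0

Collect each base-dimension exponent across the product:
  M: (0) + 2·(0) − (1) = -1
  L: (0) + 2·(2) − (0) = 4
  T: (-1) + 2·(-1) − (-3) = 0
So the dimensions are [M⁻¹ L⁴].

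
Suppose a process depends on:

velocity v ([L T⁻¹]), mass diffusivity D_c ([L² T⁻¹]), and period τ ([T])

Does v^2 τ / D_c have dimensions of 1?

yes

Sum the exponent of each base dimension across the product:
  M: 2·[v]_M − [D_c]_M + [τ]_M = 2·(0) − (0) + (0) = 0
  L: 2·[v]_L − [D_c]_L + [τ]_L = 2·(1) − (2) + (0) = 0
  T: 2·[v]_T − [D_c]_T + [τ]_T = 2·(-1) − (-1) + (1) = 0
  I: 2·[v]_I − [D_c]_I + [τ]_I = 2·(0) − (0) + (0) = 0
All base exponents vanish — dimensionless.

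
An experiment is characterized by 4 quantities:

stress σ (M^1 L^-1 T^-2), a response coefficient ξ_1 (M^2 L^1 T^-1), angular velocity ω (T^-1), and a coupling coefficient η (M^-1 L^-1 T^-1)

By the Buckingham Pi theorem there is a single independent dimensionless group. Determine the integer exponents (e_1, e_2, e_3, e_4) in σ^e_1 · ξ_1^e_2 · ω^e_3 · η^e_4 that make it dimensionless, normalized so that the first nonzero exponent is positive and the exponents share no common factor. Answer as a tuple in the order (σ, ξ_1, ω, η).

M: e_1·(1) + e_2·(2) + e_3·(0) + e_4·(-1) = 0
L: e_1·(-1) + e_2·(1) + e_3·(0) + e_4·(-1) = 0
T: e_1·(-2) + e_2·(-1) + e_3·(-1) + e_4·(-1) = 0
Solving this homogeneous linear system for the smallest-integer solution (first nonzero entry positive) gives (1, -2, 3, -3).

(1, -2, 3, -3)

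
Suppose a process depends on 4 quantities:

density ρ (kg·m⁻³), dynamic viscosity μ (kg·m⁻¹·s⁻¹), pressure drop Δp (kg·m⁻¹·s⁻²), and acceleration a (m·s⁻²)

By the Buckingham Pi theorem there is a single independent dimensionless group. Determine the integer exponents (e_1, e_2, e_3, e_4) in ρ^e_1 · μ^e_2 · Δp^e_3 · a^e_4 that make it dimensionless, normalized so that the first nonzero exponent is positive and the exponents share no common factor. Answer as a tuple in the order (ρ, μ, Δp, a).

M: e_1·(1) + e_2·(1) + e_3·(1) + e_4·(0) = 0
L: e_1·(-3) + e_2·(-1) + e_3·(-1) + e_4·(1) = 0
T: e_1·(0) + e_2·(-1) + e_3·(-2) + e_4·(-2) = 0
Solving this homogeneous linear system for the smallest-integer solution (first nonzero entry positive) gives (1, 2, -3, 2).

(1, 2, -3, 2)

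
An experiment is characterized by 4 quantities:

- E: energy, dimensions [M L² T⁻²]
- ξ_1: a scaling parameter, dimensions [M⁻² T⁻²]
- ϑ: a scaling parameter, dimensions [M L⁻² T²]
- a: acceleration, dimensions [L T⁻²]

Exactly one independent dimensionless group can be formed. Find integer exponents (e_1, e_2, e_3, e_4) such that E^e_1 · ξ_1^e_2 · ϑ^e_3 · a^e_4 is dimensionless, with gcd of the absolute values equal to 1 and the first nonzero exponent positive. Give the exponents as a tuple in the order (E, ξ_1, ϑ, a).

(3, 2, 1, -4)

M: e_1·(1) + e_2·(-2) + e_3·(1) + e_4·(0) = 0
L: e_1·(2) + e_2·(0) + e_3·(-2) + e_4·(1) = 0
T: e_1·(-2) + e_2·(-2) + e_3·(2) + e_4·(-2) = 0
Solving this homogeneous linear system for the smallest-integer solution (first nonzero entry positive) gives (3, 2, 1, -4).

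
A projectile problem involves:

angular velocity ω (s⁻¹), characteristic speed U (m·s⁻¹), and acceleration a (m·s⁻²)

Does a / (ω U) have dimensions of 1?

yes

Sum the exponent of each base dimension across the product:
  L: −[ω]_L − [U]_L + [a]_L = −(0) − (1) + (1) = 0
  T: −[ω]_T − [U]_T + [a]_T = −(-1) − (-1) + (-2) = 0
All base exponents vanish — dimensionless.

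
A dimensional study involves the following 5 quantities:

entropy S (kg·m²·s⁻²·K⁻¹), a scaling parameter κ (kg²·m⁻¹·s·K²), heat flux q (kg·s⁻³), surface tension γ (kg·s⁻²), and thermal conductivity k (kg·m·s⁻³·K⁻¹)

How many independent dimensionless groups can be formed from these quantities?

1

There are 5 variables and 4 base dimensions (M, L, T, Θ).
The dimension matrix has rank 4.
Independent dimensionless groups: 5 − 4 = 1.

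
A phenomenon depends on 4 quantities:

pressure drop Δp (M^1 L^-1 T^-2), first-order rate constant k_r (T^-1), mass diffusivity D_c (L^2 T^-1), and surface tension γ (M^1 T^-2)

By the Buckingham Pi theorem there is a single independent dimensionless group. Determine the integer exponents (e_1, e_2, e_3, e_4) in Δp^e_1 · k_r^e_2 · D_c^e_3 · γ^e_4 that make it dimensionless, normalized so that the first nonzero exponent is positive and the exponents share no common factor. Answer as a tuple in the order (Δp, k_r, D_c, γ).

(2, -1, 1, -2)

M: e_1·(1) + e_2·(0) + e_3·(0) + e_4·(1) = 0
L: e_1·(-1) + e_2·(0) + e_3·(2) + e_4·(0) = 0
T: e_1·(-2) + e_2·(-1) + e_3·(-1) + e_4·(-2) = 0
Solving this homogeneous linear system for the smallest-integer solution (first nonzero entry positive) gives (2, -1, 1, -2).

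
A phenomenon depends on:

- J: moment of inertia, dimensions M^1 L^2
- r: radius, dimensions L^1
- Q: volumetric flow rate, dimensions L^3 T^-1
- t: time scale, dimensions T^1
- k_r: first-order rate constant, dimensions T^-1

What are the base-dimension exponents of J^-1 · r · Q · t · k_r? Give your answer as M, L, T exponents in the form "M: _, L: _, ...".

M: -1, L: 2, T: -1

Collect each base-dimension exponent across the product:
  M: −(1) + (0) + (0) + (0) + (0) = -1
  L: −(2) + (1) + (3) + (0) + (0) = 2
  T: −(0) + (0) + (-1) + (1) + (-1) = -1
So the dimensions are [M⁻¹ L² T⁻¹].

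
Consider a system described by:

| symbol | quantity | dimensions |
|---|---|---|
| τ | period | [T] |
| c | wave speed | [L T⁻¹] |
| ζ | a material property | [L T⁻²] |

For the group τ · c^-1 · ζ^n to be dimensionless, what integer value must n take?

1

Balance the L exponent: (1)·n from ζ, plus (0) − (1) = -1 from the rest, must sum to zero.
n − 1 = 0, so n = 1.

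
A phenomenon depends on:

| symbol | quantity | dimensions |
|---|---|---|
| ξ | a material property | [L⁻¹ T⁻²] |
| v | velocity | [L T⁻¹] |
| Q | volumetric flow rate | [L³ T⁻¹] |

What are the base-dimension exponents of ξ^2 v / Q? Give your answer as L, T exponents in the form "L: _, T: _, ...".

Collect each base-dimension exponent across the product:
  L: 2·(-1) + (1) − (3) = -4
  T: 2·(-2) + (-1) − (-1) = -4
So the dimensions are [L⁻⁴ T⁻⁴].

L: -4, T: -4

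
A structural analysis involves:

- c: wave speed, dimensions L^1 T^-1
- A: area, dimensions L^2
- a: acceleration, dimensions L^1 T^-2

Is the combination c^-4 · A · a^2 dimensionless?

yes

Sum the exponent of each base dimension across the product:
  M: −4·[c]_M + [A]_M + 2·[a]_M = −4·(0) + (0) + 2·(0) = 0
  L: −4·[c]_L + [A]_L + 2·[a]_L = −4·(1) + (2) + 2·(1) = 0
  T: −4·[c]_T + [A]_T + 2·[a]_T = −4·(-1) + (0) + 2·(-2) = 0
All base exponents vanish — dimensionless.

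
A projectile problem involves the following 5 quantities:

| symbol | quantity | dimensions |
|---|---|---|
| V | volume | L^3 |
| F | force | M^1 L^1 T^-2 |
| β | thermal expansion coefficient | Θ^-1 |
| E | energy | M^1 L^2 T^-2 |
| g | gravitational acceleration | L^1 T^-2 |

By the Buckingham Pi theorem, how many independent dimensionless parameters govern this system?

1

There are 5 variables and 4 base dimensions (M, L, T, Θ).
The dimension matrix has rank 4.
Independent dimensionless groups: 5 − 4 = 1.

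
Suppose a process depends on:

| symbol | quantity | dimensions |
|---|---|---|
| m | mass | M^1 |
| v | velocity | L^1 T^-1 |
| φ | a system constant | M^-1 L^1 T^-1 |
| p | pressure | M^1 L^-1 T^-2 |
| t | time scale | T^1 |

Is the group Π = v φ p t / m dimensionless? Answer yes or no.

Sum the exponent of each base dimension across the product:
  M: −[m]_M + [v]_M + [φ]_M + [p]_M + [t]_M = −(1) + (0) + (-1) + (1) + (0) = -1
  L: −[m]_L + [v]_L + [φ]_L + [p]_L + [t]_L = −(0) + (1) + (1) + (-1) + (0) = 1
  T: −[m]_T + [v]_T + [φ]_T + [p]_T + [t]_T = −(0) + (-1) + (-1) + (-2) + (1) = -3
Net dimensions [M⁻¹ L T⁻³] ≠ [1] — not dimensionless.

no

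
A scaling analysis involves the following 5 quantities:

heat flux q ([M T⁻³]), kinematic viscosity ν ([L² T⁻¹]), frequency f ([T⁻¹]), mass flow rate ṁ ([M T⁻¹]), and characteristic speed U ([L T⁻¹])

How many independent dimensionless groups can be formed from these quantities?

There are 5 variables and 3 base dimensions (M, L, T).
The dimension matrix has rank 3.
Independent dimensionless groups: 5 − 3 = 2.

2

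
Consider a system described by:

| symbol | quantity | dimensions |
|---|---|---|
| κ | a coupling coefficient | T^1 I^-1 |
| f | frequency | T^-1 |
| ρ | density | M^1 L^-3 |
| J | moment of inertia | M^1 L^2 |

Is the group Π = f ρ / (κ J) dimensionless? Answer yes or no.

no

Sum the exponent of each base dimension across the product:
  M: −[κ]_M + [f]_M + [ρ]_M − [J]_M = −(0) + (0) + (1) − (1) = 0
  L: −[κ]_L + [f]_L + [ρ]_L − [J]_L = −(0) + (0) + (-3) − (2) = -5
  T: −[κ]_T + [f]_T + [ρ]_T − [J]_T = −(1) + (-1) + (0) − (0) = -2
  I: −[κ]_I + [f]_I + [ρ]_I − [J]_I = −(-1) + (0) + (0) − (0) = 1
Net dimensions [L⁻⁵ T⁻² I] ≠ [1] — not dimensionless.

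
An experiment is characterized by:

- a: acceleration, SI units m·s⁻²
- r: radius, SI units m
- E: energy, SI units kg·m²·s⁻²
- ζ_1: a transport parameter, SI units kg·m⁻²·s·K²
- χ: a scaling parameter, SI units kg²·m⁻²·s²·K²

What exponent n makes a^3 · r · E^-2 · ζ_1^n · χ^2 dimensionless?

Balance the M exponent: (1)·n from ζ_1, plus 3·(0) + (0) − 2·(1) + 2·(2) = 2 from the rest, must sum to zero.
n + 2 = 0, so n = -2.

-2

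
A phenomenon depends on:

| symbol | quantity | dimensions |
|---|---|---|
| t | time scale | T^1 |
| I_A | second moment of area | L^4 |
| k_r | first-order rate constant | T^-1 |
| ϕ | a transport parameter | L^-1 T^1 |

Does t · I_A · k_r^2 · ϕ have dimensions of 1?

Sum the exponent of each base dimension across the product:
  L: [t]_L + [I_A]_L + 2·[k_r]_L + [ϕ]_L = (0) + (4) + 2·(0) + (-1) = 3
  T: [t]_T + [I_A]_T + 2·[k_r]_T + [ϕ]_T = (1) + (0) + 2·(-1) + (1) = 0
Net dimensions [L³] ≠ [1] — not dimensionless.

no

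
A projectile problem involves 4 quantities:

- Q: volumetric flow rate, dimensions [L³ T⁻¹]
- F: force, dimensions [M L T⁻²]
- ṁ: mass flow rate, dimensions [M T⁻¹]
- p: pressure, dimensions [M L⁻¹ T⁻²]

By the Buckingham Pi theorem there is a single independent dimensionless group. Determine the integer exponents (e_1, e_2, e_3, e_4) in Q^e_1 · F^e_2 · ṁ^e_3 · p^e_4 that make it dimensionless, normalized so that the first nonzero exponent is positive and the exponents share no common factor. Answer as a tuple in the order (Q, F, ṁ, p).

(1, -2, 1, 1)

M: e_1·(0) + e_2·(1) + e_3·(1) + e_4·(1) = 0
L: e_1·(3) + e_2·(1) + e_3·(0) + e_4·(-1) = 0
T: e_1·(-1) + e_2·(-2) + e_3·(-1) + e_4·(-2) = 0
Solving this homogeneous linear system for the smallest-integer solution (first nonzero entry positive) gives (1, -2, 1, 1).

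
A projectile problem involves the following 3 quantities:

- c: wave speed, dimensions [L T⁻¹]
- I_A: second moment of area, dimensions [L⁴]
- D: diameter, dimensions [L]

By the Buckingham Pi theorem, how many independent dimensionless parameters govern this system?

1

There are 3 variables and 2 base dimensions (L, T).
The dimension matrix has rank 2.
Independent dimensionless groups: 3 − 2 = 1.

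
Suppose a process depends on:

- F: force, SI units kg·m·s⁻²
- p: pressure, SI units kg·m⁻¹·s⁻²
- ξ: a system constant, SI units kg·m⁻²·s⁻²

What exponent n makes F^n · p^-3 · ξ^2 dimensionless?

1

Balance the M exponent: (1)·n from F, plus −3·(1) + 2·(1) = -1 from the rest, must sum to zero.
n − 1 = 0, so n = 1.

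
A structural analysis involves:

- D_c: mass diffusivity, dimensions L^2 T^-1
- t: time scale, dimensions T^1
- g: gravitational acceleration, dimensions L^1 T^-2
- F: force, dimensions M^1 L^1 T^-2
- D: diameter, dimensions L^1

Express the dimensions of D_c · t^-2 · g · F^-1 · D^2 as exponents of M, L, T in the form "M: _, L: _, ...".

M: -1, L: 4, T: -3

Collect each base-dimension exponent across the product:
  M: (0) − 2·(0) + (0) − (1) + 2·(0) = -1
  L: (2) − 2·(0) + (1) − (1) + 2·(1) = 4
  T: (-1) − 2·(1) + (-2) − (-2) + 2·(0) = -3
So the dimensions are [M⁻¹ L⁴ T⁻³].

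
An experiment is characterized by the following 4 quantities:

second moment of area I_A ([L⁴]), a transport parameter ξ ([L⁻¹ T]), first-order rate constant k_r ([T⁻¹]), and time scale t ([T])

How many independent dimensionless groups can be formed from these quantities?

2

There are 4 variables and 2 base dimensions (L, T).
The dimension matrix has rank 2.
Independent dimensionless groups: 4 − 2 = 2.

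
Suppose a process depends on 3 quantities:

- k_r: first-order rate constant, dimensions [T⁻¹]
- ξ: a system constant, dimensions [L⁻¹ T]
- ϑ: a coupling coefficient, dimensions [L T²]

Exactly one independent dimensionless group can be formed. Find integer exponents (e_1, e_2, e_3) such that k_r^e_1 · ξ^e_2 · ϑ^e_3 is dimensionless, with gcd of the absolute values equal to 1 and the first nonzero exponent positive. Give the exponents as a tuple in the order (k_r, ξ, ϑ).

L: e_1·(0) + e_2·(-1) + e_3·(1) = 0
T: e_1·(-1) + e_2·(1) + e_3·(2) = 0
Solving this homogeneous linear system for the smallest-integer solution (first nonzero entry positive) gives (3, 1, 1).

(3, 1, 1)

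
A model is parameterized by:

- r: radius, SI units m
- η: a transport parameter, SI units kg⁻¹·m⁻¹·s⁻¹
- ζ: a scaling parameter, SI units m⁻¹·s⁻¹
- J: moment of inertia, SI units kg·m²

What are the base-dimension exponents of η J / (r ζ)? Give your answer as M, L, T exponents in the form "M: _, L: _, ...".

Collect each base-dimension exponent across the product:
  M: −(0) + (-1) − (0) + (1) = 0
  L: −(1) + (-1) − (-1) + (2) = 1
  T: −(0) + (-1) − (-1) + (0) = 0
So the dimensions are [L].

M: 0, L: 1, T: 0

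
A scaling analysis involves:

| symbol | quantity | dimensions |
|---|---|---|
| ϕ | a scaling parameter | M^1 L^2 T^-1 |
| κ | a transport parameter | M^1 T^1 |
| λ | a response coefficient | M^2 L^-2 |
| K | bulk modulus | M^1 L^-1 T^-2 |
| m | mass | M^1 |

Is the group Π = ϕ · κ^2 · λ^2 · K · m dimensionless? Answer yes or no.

Sum the exponent of each base dimension across the product:
  M: [ϕ]_M + 2·[κ]_M + 2·[λ]_M + [K]_M + [m]_M = (1) + 2·(1) + 2·(2) + (1) + (1) = 9
  L: [ϕ]_L + 2·[κ]_L + 2·[λ]_L + [K]_L + [m]_L = (2) + 2·(0) + 2·(-2) + (-1) + (0) = -3
  T: [ϕ]_T + 2·[κ]_T + 2·[λ]_T + [K]_T + [m]_T = (-1) + 2·(1) + 2·(0) + (-2) + (0) = -1
Net dimensions [M⁹ L⁻³ T⁻¹] ≠ [1] — not dimensionless.

no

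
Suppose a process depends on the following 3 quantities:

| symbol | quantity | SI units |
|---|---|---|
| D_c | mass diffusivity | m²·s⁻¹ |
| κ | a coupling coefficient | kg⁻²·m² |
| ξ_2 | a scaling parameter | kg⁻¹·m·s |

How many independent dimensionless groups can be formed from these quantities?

There are 3 variables and 3 base dimensions (M, L, T).
The dimension matrix has rank 3.
Independent dimensionless groups: 3 − 3 = 0.

0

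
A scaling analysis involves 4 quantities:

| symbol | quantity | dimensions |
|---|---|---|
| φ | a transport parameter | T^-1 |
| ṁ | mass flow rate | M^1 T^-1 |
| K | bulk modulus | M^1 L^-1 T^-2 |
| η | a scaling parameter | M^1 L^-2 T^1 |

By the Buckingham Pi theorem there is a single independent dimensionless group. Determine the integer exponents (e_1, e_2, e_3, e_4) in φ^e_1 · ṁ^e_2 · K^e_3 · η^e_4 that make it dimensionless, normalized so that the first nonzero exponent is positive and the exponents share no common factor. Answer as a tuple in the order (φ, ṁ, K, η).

M: e_1·(0) + e_2·(1) + e_3·(1) + e_4·(1) = 0
L: e_1·(0) + e_2·(0) + e_3·(-1) + e_4·(-2) = 0
T: e_1·(-1) + e_2·(-1) + e_3·(-2) + e_4·(1) = 0
Solving this homogeneous linear system for the smallest-integer solution (first nonzero entry positive) gives (4, 1, -2, 1).

(4, 1, -2, 1)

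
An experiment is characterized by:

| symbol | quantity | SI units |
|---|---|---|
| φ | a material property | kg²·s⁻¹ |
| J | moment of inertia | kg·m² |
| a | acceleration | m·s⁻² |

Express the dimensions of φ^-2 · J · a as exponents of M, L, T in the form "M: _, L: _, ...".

Collect each base-dimension exponent across the product:
  M: −2·(2) + (1) + (0) = -3
  L: −2·(0) + (2) + (1) = 3
  T: −2·(-1) + (0) + (-2) = 0
So the dimensions are [M⁻³ L³].

M: -3, L: 3, T: 0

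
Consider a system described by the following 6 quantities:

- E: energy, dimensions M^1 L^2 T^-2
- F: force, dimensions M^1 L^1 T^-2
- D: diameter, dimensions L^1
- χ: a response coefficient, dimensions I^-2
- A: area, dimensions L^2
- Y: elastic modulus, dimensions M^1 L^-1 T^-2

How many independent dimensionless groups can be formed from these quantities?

3

There are 6 variables and 4 base dimensions (M, L, T, I).
The dimension matrix has rank 3 (less than 4: the dimension vectors are linearly dependent).
Independent dimensionless groups: 6 − 3 = 3.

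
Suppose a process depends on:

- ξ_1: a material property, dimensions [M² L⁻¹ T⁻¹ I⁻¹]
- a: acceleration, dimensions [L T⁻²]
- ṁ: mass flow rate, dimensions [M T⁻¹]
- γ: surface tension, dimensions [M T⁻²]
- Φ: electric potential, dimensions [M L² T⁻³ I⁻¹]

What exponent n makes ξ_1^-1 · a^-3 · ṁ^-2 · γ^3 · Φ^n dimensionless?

Balance the M exponent: (1)·n from Φ, plus −(2) − 3·(0) − 2·(1) + 3·(1) = -1 from the rest, must sum to zero.
n − 1 = 0, so n = 1.

1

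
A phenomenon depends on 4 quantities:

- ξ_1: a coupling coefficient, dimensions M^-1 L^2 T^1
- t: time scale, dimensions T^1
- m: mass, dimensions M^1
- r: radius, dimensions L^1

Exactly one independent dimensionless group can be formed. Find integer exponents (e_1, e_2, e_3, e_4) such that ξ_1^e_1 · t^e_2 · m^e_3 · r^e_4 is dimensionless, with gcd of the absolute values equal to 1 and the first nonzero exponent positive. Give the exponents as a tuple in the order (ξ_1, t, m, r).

(1, -1, 1, -2)

M: e_1·(-1) + e_2·(0) + e_3·(1) + e_4·(0) = 0
L: e_1·(2) + e_2·(0) + e_3·(0) + e_4·(1) = 0
T: e_1·(1) + e_2·(1) + e_3·(0) + e_4·(0) = 0
Solving this homogeneous linear system for the smallest-integer solution (first nonzero entry positive) gives (1, -1, 1, -2).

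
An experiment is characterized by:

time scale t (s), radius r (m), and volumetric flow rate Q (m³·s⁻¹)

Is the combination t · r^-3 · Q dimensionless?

yes

Sum the exponent of each base dimension across the product:
  M: [t]_M − 3·[r]_M + [Q]_M = (0) − 3·(0) + (0) = 0
  L: [t]_L − 3·[r]_L + [Q]_L = (0) − 3·(1) + (3) = 0
  T: [t]_T − 3·[r]_T + [Q]_T = (1) − 3·(0) + (-1) = 0
All base exponents vanish — dimensionless.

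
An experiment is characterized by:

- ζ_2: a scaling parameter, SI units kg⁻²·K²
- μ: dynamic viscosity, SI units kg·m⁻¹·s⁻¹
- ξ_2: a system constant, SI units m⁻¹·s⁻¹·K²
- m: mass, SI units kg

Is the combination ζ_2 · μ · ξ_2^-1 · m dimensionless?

yes

Sum the exponent of each base dimension across the product:
  M: [ζ_2]_M + [μ]_M − [ξ_2]_M + [m]_M = (-2) + (1) − (0) + (1) = 0
  L: [ζ_2]_L + [μ]_L − [ξ_2]_L + [m]_L = (0) + (-1) − (-1) + (0) = 0
  T: [ζ_2]_T + [μ]_T − [ξ_2]_T + [m]_T = (0) + (-1) − (-1) + (0) = 0
  Θ: [ζ_2]_Θ + [μ]_Θ − [ξ_2]_Θ + [m]_Θ = (2) + (0) − (2) + (0) = 0
All base exponents vanish — dimensionless.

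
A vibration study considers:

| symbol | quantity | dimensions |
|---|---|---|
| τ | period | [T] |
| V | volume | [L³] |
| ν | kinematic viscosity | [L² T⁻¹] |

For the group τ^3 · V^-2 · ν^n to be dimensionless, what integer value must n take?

Balance the L exponent: (2)·n from ν, plus 3·(0) − 2·(3) = -6 from the rest, must sum to zero.
2n − 6 = 0, so n = 3.

3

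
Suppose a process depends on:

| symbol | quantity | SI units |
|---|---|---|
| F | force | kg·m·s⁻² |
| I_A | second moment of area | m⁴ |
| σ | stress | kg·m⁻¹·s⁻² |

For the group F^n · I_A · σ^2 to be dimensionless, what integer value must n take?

-2

Balance the M exponent: (1)·n from F, plus (0) + 2·(1) = 2 from the rest, must sum to zero.
n + 2 = 0, so n = -2.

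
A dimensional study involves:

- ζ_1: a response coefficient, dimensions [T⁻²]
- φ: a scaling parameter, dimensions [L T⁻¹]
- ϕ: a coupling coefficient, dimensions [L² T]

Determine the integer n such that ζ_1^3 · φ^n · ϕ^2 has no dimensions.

-4

Balance the L exponent: (1)·n from φ, plus 3·(0) + 2·(2) = 4 from the rest, must sum to zero.
n + 4 = 0, so n = -4.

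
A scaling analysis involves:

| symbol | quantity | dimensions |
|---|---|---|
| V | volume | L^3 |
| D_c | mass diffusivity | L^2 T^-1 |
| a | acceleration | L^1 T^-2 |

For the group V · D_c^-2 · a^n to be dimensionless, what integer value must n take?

Balance the L exponent: (1)·n from a, plus (3) − 2·(2) = -1 from the rest, must sum to zero.
n − 1 = 0, so n = 1.

1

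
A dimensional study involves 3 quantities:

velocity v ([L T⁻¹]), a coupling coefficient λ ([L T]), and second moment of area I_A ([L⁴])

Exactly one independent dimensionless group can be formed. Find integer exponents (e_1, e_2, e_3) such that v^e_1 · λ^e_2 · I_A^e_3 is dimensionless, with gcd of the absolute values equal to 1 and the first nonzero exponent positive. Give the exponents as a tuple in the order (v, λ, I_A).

(2, 2, -1)

L: e_1·(1) + e_2·(1) + e_3·(4) = 0
T: e_1·(-1) + e_2·(1) + e_3·(0) = 0
Solving this homogeneous linear system for the smallest-integer solution (first nonzero entry positive) gives (2, 2, -1).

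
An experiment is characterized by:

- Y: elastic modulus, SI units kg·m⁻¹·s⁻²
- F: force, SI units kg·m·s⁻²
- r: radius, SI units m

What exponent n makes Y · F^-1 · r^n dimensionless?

Balance the L exponent: (1)·n from r, plus (-1) − (1) = -2 from the rest, must sum to zero.
n − 2 = 0, so n = 2.

2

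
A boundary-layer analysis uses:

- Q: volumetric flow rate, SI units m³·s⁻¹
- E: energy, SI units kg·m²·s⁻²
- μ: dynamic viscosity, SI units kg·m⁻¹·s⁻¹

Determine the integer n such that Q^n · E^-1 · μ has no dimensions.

1

Balance the L exponent: (3)·n from Q, plus −(2) + (-1) = -3 from the rest, must sum to zero.
3n − 3 = 0, so n = 1.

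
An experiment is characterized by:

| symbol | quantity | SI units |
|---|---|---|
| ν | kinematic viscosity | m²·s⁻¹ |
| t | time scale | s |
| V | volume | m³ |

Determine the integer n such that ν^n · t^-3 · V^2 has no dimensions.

-3

Balance the L exponent: (2)·n from ν, plus −3·(0) + 2·(3) = 6 from the rest, must sum to zero.
2n + 6 = 0, so n = -3.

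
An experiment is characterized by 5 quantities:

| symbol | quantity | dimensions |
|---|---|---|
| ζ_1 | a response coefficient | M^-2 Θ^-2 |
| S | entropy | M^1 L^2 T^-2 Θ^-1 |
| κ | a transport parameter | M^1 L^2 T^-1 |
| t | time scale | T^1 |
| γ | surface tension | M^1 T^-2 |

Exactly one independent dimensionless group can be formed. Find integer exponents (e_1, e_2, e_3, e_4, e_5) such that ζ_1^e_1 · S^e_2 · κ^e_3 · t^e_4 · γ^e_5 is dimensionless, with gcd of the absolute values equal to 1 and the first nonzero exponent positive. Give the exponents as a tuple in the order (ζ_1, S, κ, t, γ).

(1, -2, 2, 2, 2)

M: e_1·(-2) + e_2·(1) + e_3·(1) + e_4·(0) + e_5·(1) = 0
L: e_1·(0) + e_2·(2) + e_3·(2) + e_4·(0) + e_5·(0) = 0
T: e_1·(0) + e_2·(-2) + e_3·(-1) + e_4·(1) + e_5·(-2) = 0
Θ: e_1·(-2) + e_2·(-1) + e_3·(0) + e_4·(0) + e_5·(0) = 0
Solving this homogeneous linear system for the smallest-integer solution (first nonzero entry positive) gives (1, -2, 2, 2, 2).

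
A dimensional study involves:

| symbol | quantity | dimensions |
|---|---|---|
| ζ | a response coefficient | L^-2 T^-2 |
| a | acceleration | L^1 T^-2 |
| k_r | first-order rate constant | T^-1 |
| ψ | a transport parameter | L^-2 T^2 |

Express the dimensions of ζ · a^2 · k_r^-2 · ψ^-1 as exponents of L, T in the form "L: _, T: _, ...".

Collect each base-dimension exponent across the product:
  L: (-2) + 2·(1) − 2·(0) − (-2) = 2
  T: (-2) + 2·(-2) − 2·(-1) − (2) = -6
So the dimensions are [L² T⁻⁶].

L: 2, T: -6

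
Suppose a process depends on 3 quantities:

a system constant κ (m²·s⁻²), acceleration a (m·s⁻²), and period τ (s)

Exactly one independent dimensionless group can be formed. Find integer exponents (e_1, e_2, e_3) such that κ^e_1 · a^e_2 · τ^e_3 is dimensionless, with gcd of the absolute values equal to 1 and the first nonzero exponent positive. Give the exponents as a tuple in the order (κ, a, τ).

L: e_1·(2) + e_2·(1) + e_3·(0) = 0
T: e_1·(-2) + e_2·(-2) + e_3·(1) = 0
Solving this homogeneous linear system for the smallest-integer solution (first nonzero entry positive) gives (1, -2, -2).

(1, -2, -2)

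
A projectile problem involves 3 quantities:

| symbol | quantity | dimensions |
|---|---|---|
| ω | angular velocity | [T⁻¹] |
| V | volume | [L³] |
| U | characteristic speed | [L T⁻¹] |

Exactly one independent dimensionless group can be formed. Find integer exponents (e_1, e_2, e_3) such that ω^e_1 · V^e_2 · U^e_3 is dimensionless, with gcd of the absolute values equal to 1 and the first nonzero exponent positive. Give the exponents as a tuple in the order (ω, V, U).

L: e_1·(0) + e_2·(3) + e_3·(1) = 0
T: e_1·(-1) + e_2·(0) + e_3·(-1) = 0
Solving this homogeneous linear system for the smallest-integer solution (first nonzero entry positive) gives (3, 1, -3).

(3, 1, -3)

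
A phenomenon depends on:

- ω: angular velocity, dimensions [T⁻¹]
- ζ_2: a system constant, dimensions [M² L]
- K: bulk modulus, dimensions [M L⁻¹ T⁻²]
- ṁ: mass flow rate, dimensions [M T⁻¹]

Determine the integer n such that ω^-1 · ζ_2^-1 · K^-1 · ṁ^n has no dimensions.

Balance the M exponent: (1)·n from ṁ, plus −(0) − (2) − (1) = -3 from the rest, must sum to zero.
n − 3 = 0, so n = 3.

3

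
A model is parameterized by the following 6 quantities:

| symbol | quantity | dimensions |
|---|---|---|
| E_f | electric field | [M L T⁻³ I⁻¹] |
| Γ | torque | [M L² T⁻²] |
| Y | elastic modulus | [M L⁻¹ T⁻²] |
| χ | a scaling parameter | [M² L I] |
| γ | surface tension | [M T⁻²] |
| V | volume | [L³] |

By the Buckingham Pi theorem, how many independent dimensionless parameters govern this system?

2

There are 6 variables and 4 base dimensions (M, L, T, I).
The dimension matrix has rank 4.
Independent dimensionless groups: 6 − 4 = 2.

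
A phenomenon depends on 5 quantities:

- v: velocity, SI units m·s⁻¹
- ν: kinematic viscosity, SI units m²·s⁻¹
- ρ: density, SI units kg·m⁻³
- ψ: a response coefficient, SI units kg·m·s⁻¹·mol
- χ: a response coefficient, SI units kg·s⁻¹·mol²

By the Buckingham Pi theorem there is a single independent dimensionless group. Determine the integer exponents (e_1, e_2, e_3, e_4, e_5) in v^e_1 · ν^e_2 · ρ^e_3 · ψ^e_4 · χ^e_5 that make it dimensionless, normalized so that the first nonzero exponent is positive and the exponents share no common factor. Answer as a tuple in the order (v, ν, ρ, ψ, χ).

(3, -4, -1, 2, -1)

M: e_1·(0) + e_2·(0) + e_3·(1) + e_4·(1) + e_5·(1) = 0
L: e_1·(1) + e_2·(2) + e_3·(-3) + e_4·(1) + e_5·(0) = 0
T: e_1·(-1) + e_2·(-1) + e_3·(0) + e_4·(-1) + e_5·(-1) = 0
N: e_1·(0) + e_2·(0) + e_3·(0) + e_4·(1) + e_5·(2) = 0
Solving this homogeneous linear system for the smallest-integer solution (first nonzero entry positive) gives (3, -4, -1, 2, -1).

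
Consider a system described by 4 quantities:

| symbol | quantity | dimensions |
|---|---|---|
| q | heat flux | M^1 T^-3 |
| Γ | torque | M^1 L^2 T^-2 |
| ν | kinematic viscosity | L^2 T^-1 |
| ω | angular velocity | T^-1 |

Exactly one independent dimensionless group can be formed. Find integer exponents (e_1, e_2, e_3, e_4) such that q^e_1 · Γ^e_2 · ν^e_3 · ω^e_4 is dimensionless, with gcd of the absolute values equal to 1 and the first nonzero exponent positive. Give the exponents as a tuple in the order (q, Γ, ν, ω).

M: e_1·(1) + e_2·(1) + e_3·(0) + e_4·(0) = 0
L: e_1·(0) + e_2·(2) + e_3·(2) + e_4·(0) = 0
T: e_1·(-3) + e_2·(-2) + e_3·(-1) + e_4·(-1) = 0
Solving this homogeneous linear system for the smallest-integer solution (first nonzero entry positive) gives (1, -1, 1, -2).

(1, -1, 1, -2)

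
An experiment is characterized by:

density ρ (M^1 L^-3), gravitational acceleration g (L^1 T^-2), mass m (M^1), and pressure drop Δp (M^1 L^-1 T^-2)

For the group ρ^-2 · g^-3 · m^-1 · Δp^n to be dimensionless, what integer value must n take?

Balance the M exponent: (1)·n from Δp, plus −2·(1) − 3·(0) − (1) = -3 from the rest, must sum to zero.
n − 3 = 0, so n = 3.

3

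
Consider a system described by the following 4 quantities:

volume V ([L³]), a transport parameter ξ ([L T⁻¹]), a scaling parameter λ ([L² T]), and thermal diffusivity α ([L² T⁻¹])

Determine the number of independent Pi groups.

There are 4 variables and 2 base dimensions (L, T).
The dimension matrix has rank 2.
Independent dimensionless groups: 4 − 2 = 2.

2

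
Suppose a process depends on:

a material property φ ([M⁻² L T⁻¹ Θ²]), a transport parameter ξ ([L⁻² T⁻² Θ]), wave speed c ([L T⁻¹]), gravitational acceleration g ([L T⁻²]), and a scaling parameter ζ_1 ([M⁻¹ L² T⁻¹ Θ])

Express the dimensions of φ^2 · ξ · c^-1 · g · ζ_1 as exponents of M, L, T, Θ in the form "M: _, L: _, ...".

Collect each base-dimension exponent across the product:
  M: 2·(-2) + (0) − (0) + (0) + (-1) = -5
  L: 2·(1) + (-2) − (1) + (1) + (2) = 2
  T: 2·(-1) + (-2) − (-1) + (-2) + (-1) = -6
  Θ: 2·(2) + (1) − (0) + (0) + (1) = 6
So the dimensions are [M⁻⁵ L² T⁻⁶ Θ⁶].

M: -5, L: 2, T: -6, Θ: 6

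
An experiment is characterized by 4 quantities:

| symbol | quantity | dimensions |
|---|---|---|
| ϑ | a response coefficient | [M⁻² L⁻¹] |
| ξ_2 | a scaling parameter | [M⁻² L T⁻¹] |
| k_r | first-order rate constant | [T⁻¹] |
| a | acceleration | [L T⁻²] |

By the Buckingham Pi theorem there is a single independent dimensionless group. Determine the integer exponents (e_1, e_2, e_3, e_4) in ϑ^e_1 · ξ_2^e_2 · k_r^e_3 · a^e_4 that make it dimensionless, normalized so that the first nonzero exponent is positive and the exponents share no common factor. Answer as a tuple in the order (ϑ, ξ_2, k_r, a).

(1, -1, -3, 2)

M: e_1·(-2) + e_2·(-2) + e_3·(0) + e_4·(0) = 0
L: e_1·(-1) + e_2·(1) + e_3·(0) + e_4·(1) = 0
T: e_1·(0) + e_2·(-1) + e_3·(-1) + e_4·(-2) = 0
Solving this homogeneous linear system for the smallest-integer solution (first nonzero entry positive) gives (1, -1, -3, 2).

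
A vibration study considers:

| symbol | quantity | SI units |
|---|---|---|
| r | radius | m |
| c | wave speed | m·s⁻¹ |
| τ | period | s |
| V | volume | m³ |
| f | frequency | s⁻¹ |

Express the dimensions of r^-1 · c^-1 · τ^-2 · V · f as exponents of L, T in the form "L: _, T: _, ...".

Collect each base-dimension exponent across the product:
  L: −(1) − (1) − 2·(0) + (3) + (0) = 1
  T: −(0) − (-1) − 2·(1) + (0) + (-1) = -2
So the dimensions are [L T⁻²].

L: 1, T: -2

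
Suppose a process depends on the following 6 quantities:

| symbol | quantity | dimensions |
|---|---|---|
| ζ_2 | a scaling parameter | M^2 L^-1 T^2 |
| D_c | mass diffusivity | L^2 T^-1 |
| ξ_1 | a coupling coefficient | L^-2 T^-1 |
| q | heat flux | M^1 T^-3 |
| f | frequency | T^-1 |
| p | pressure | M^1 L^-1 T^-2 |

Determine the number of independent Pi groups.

There are 6 variables and 3 base dimensions (M, L, T).
The dimension matrix has rank 3.
Independent dimensionless groups: 6 − 3 = 3.

3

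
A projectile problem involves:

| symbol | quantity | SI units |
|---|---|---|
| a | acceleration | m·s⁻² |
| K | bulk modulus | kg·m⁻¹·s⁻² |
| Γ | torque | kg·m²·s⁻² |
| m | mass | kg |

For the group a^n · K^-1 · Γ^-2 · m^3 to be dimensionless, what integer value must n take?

3

Balance the L exponent: (1)·n from a, plus −(-1) − 2·(2) + 3·(0) = -3 from the rest, must sum to zero.
n − 3 = 0, so n = 3.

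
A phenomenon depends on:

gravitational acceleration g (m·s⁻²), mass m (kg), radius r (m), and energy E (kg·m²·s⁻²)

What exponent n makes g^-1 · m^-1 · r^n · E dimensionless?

Balance the L exponent: (1)·n from r, plus −(1) − (0) + (2) = 1 from the rest, must sum to zero.
n + 1 = 0, so n = -1.

-1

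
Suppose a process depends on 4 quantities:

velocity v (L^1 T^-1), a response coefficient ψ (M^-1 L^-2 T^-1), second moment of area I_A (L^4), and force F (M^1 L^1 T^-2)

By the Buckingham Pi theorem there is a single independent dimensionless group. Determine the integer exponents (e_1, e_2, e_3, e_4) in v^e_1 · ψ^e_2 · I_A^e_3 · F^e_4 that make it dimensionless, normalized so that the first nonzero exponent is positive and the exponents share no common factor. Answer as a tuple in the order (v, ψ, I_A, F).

(3, -1, -1, -1)

M: e_1·(0) + e_2·(-1) + e_3·(0) + e_4·(1) = 0
L: e_1·(1) + e_2·(-2) + e_3·(4) + e_4·(1) = 0
T: e_1·(-1) + e_2·(-1) + e_3·(0) + e_4·(-2) = 0
Solving this homogeneous linear system for the smallest-integer solution (first nonzero entry positive) gives (3, -1, -1, -1).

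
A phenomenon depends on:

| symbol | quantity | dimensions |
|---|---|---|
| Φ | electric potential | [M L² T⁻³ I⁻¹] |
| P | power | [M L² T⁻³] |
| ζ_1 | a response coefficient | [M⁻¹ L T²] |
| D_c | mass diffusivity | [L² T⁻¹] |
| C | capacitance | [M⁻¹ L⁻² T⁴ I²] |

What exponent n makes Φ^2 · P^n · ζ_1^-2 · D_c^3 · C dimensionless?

Balance the M exponent: (1)·n from P, plus 2·(1) − 2·(-1) + 3·(0) + (-1) = 3 from the rest, must sum to zero.
n + 3 = 0, so n = -3.

-3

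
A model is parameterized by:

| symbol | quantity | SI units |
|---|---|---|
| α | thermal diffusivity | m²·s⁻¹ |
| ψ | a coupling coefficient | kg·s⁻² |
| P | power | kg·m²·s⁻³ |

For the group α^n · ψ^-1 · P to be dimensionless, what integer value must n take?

-1

Balance the L exponent: (2)·n from α, plus −(0) + (2) = 2 from the rest, must sum to zero.
2n + 2 = 0, so n = -1.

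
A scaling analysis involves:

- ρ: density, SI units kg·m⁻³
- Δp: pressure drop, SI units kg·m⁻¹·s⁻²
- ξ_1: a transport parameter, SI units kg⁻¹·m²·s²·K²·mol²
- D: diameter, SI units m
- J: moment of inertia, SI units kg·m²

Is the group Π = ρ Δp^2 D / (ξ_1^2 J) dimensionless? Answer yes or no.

Sum the exponent of each base dimension across the product:
  M: [ρ]_M + 2·[Δp]_M − 2·[ξ_1]_M + [D]_M − [J]_M = (1) + 2·(1) − 2·(-1) + (0) − (1) = 4
  L: [ρ]_L + 2·[Δp]_L − 2·[ξ_1]_L + [D]_L − [J]_L = (-3) + 2·(-1) − 2·(2) + (1) − (2) = -10
  T: [ρ]_T + 2·[Δp]_T − 2·[ξ_1]_T + [D]_T − [J]_T = (0) + 2·(-2) − 2·(2) + (0) − (0) = -8
  Θ: [ρ]_Θ + 2·[Δp]_Θ − 2·[ξ_1]_Θ + [D]_Θ − [J]_Θ = (0) + 2·(0) − 2·(2) + (0) − (0) = -4
  N: [ρ]_N + 2·[Δp]_N − 2·[ξ_1]_N + [D]_N − [J]_N = (0) + 2·(0) − 2·(2) + (0) − (0) = -4
Net dimensions [M⁴ L⁻¹⁰ T⁻⁸ Θ⁻⁴ N⁻⁴] ≠ [1] — not dimensionless.

no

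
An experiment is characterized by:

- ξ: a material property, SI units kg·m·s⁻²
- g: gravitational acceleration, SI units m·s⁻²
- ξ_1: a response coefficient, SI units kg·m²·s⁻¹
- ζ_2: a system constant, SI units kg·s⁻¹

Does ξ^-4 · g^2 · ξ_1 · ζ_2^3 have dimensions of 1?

Sum the exponent of each base dimension across the product:
  M: −4·[ξ]_M + 2·[g]_M + [ξ_1]_M + 3·[ζ_2]_M = −4·(1) + 2·(0) + (1) + 3·(1) = 0
  L: −4·[ξ]_L + 2·[g]_L + [ξ_1]_L + 3·[ζ_2]_L = −4·(1) + 2·(1) + (2) + 3·(0) = 0
  T: −4·[ξ]_T + 2·[g]_T + [ξ_1]_T + 3·[ζ_2]_T = −4·(-2) + 2·(-2) + (-1) + 3·(-1) = 0
All base exponents vanish — dimensionless.

yes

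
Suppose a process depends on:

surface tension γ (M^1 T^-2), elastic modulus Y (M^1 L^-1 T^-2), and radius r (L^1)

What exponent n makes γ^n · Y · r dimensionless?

-1

Balance the M exponent: (1)·n from γ, plus (1) + (0) = 1 from the rest, must sum to zero.
n + 1 = 0, so n = -1.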